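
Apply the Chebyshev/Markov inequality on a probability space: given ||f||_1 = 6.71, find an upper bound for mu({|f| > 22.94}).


Chebyshev/Markov inequality: mu(|f| > eps) <= (||f||_p / eps)^p
Step 1: ||f||_1 / eps = 6.71 / 22.94 = 0.292502
Step 2: Raise to power p = 1:
  (0.292502)^1 = 0.292502
Step 3: Therefore mu(|f| > 22.94) <= 0.292502


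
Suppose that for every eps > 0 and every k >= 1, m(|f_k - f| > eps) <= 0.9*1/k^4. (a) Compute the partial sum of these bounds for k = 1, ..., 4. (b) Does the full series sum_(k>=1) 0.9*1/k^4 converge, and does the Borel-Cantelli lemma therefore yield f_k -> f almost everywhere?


Step 1: List the terms 0.9*1/k^4 for k = 1 to 4:
  k=1: 0.9
  k=2: 0.05625
  k=3: 0.011111
  k=4: 0.003516
Step 2: Partial sum = 0.9 + 0.05625 + 0.011111 + 0.003516
     = 0.970877
Step 3: The full series sum_(k>=1) 0.9*1/k^4 converges (p-series with p = 4 > 1; a constant multiple of a convergent series converges).
Step 4: Fix eps > 0. Since sum_k m(|f_k - f| > eps) < infinity, the Borel-Cantelli lemma gives
        m(limsup_k {|f_k - f| > eps}) = 0, i.e. for a.e. x, |f_k(x) - f(x)| <= eps for all large k.
        Applying this with eps = 1/j for j = 1, 2, ... and intersecting the countably many full-measure sets,
        for a.e. x we get limsup_k |f_k(x) - f(x)| <= 1/j for every j, hence f_k -> f almost everywhere.
Conclusion: series converges; Borel-Cantelli yields f_k -> f a.e.


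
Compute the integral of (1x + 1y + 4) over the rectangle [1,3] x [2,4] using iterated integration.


By Fubini, integrate in x first, then y.
Step 1: Fix y, integrate over x in [1,3]:
  integral(1x + 1y + 4, x=1..3)
  = 1*(3^2 - 1^2)/2 + (1y + 4)*(3 - 1)
  = 4 + (1y + 4)*2
  = 4 + 2y + 8
  = 12 + 2y
Step 2: Integrate over y in [2,4]:
  integral(12 + 2y, y=2..4)
  = 12*2 + 2*(4^2 - 2^2)/2
  = 24 + 12
  = 36


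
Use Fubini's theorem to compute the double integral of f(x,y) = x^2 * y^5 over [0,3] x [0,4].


By Fubini's theorem, the double integral factors as a product of single integrals:
Step 1: integral_0^3 x^2 dx = [x^3/3] from 0 to 3
     = 3^3/3 = 9
Step 2: integral_0^4 y^5 dy = [y^6/6] from 0 to 4
     = 4^6/6 = 682.666667
Step 3: Double integral = 9 * 682.666667 = 6144


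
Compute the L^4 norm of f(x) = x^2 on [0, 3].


Step 1: ||f||_4 = (integral_0^3 |x^2|^4 dx)^(1/4)
     = (integral_0^3 x^8 dx)^(1/4)
Step 2: integral_0^3 x^8 dx = [x^9/(9)] from 0 to 3 = 3^9/9
     = 19683/9 = 2187
Step 3: ||f||_4 = (2187)^(1/4) = 6.838521


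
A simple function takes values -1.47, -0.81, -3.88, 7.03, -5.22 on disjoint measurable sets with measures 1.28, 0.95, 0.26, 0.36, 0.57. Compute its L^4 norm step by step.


Step 1: Compute |f_i|^4 for each value:
  |-1.47|^4 = 4.669489
  |-0.81|^4 = 0.430467
  |-3.88|^4 = 226.634959
  |7.03|^4 = 2442.425357
  |-5.22|^4 = 742.475303
Step 2: Multiply by measures and sum:
  4.669489 * 1.28 = 5.976946
  0.430467 * 0.95 = 0.408944
  226.634959 * 0.26 = 58.925089
  2442.425357 * 0.36 = 879.273128
  742.475303 * 0.57 = 423.210922
Sum = 5.976946 + 0.408944 + 58.925089 + 879.273128 + 423.210922 = 1367.79503
Step 3: Take the p-th root:
||f||_4 = (1367.79503)^(1/4) = 6.081424


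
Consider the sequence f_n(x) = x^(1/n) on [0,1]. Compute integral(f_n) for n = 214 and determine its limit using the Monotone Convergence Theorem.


At n = 214: f_214(x) = x^(1/214).
Step 1: integral(x^(1/214), 0, 1) = [x^(1/214+1) / (1/214+1)] from 0 to 1
     = 1 / (1/214 + 1) = 1 / ((214+1)/214) = 214/(214+1)
     = 214/215 = 0.995349
Step 2: As n -> infinity, f_n(x) = x^(1/n) -> 1 for x in (0,1], and f_n is increasing in n.
By MCT, lim_n integral(f_n) = integral(lim_n f_n) = integral(1, 0, 1) = 1.
Step 3: Verify convergence: 214/215 = 0.995349 -> 1


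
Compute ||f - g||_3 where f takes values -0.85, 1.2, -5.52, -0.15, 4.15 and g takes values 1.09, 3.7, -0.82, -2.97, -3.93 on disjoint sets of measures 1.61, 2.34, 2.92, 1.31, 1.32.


Step 1: Compute differences f_i - g_i:
  -0.85 - 1.09 = -1.94
  1.2 - 3.7 = -2.5
  -5.52 - -0.82 = -4.7
  -0.15 - -2.97 = 2.82
  4.15 - -3.93 = 8.08
Step 2: Compute |diff|^3 * measure for each set:
  |-1.94|^3 * 1.61 = 7.301384 * 1.61 = 11.755228
  |-2.5|^3 * 2.34 = 15.625 * 2.34 = 36.5625
  |-4.7|^3 * 2.92 = 103.823 * 2.92 = 303.16316
  |2.82|^3 * 1.31 = 22.425768 * 1.31 = 29.377756
  |8.08|^3 * 1.32 = 527.514112 * 1.32 = 696.318628
Step 3: Sum = 1077.177272
Step 4: ||f-g||_3 = (1077.177272)^(1/3) = 10.250909


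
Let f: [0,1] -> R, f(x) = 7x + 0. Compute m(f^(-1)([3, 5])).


f^(-1)([3, 5]) = {x : 3 <= 7x + 0 <= 5}
Solving: (3 - 0)/7 <= x <= (5 - 0)/7
= [0.428571, 0.714286]
Intersecting with [0,1]: [0.428571, 0.714286]
Measure = 0.714286 - 0.428571 = 0.285714


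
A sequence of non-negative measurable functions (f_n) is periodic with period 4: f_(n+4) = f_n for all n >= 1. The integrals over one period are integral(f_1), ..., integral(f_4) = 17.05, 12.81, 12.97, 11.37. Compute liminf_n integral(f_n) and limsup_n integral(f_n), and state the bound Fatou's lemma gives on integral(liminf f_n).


The sequence (integral(f_n)) is periodic with period 4, repeating the values 17.05, 12.81, 12.97, 11.37 indefinitely.
Step 1: For a periodic sequence, every tail (a_m, a_(m+1), ...) contains all 4 period values infinitely often.
Step 2: Hence inf of every tail = min of the period values = min(17.05, 12.81, 12.97, 11.37) = 11.37.
        liminf_n integral(f_n) = sup over m of (inf of tail from m) = 11.37.
Step 3: Similarly sup of every tail = max of the period values = 17.05.
        limsup_n integral(f_n) = 17.05.
Step 4: Fatou's lemma: integral(liminf_n f_n) <= liminf_n integral(f_n) = 11.37.
        So the integral of the pointwise liminf is at most 11.37.


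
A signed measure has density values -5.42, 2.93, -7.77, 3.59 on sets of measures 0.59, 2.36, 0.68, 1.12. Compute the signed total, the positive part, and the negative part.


Step 1: Compute signed measure on each set:
  Set 1: -5.42 * 0.59 = -3.1978
  Set 2: 2.93 * 2.36 = 6.9148
  Set 3: -7.77 * 0.68 = -5.2836
  Set 4: 3.59 * 1.12 = 4.0208
Step 2: Total signed measure = (-3.1978) + (6.9148) + (-5.2836) + (4.0208)
     = 2.4542
Step 3: Positive part mu+(X) = sum of positive contributions = 10.9356
Step 4: Negative part mu-(X) = |sum of negative contributions| = 8.4814


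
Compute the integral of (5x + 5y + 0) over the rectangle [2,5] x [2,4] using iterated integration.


By Fubini, integrate in x first, then y.
Step 1: Fix y, integrate over x in [2,5]:
  integral(5x + 5y + 0, x=2..5)
  = 5*(5^2 - 2^2)/2 + (5y + 0)*(5 - 2)
  = 52.5 + (5y + 0)*3
  = 52.5 + 15y + 0
  = 52.5 + 15y
Step 2: Integrate over y in [2,4]:
  integral(52.5 + 15y, y=2..4)
  = 52.5*2 + 15*(4^2 - 2^2)/2
  = 105 + 90
  = 195


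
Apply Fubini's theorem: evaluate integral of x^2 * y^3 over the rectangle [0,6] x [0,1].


By Fubini's theorem, the double integral factors as a product of single integrals:
Step 1: integral_0^6 x^2 dx = [x^3/3] from 0 to 6
     = 6^3/3 = 72
Step 2: integral_0^1 y^3 dy = [y^4/4] from 0 to 1
     = 1^4/4 = 0.25
Step 3: Double integral = 72 * 0.25 = 18


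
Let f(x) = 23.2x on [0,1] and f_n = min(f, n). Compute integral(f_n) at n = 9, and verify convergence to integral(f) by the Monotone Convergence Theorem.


f(x) = 23.2x on [0,1]; f_n(x) = min(23.2x, n). At n = 9:
Step 1: f(x) reaches 9 at x = 9/23.2 = 0.387931
Step 2: integral(f_9) = integral(23.2x, 0, 0.387931) + integral(9, 0.387931, 1)
       = 23.2*0.387931^2/2 + 9*(1 - 0.387931)
       = 1.74569 + 5.508621
       = 7.25431
Step 3: As n -> infinity, f_n increases to f, so by MCT integral(f_n) -> integral(f) = 23.2/2 = 11.6.
Convergence: integral(f_9) = 7.25431 -> 11.6 as n -> infinity


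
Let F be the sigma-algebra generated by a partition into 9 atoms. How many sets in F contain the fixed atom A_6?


Each element of F is a union of some subset S of the 9 atoms.
The element contains A_6 iff A_6 is in S.
So we count subsets S of {A_1,...,A_9} with A_6 in S: choose freely among the other 8 atoms.
Count = 2^(9-1) = 2^8 = 256.


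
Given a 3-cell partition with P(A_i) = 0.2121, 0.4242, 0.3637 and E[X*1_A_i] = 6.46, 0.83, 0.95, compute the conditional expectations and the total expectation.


For each cell A_i: E[X|A_i] = E[X*1_A_i] / P(A_i)
Step 1: E[X|A_1] = 6.46 / 0.2121 = 30.457331
Step 2: E[X|A_2] = 0.83 / 0.4242 = 1.956624
Step 3: E[X|A_3] = 0.95 / 0.3637 = 2.612043
Verification: E[X] = sum E[X*1_A_i] = 6.46 + 0.83 + 0.95 = 8.24


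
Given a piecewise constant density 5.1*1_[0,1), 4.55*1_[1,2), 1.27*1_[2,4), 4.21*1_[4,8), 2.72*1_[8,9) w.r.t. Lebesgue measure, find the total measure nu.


Integrate each piece of the Radon-Nikodym derivative:
Step 1: integral_0^1 5.1 dx = 5.1*(1-0) = 5.1*1 = 5.1
Step 2: integral_1^2 4.55 dx = 4.55*(2-1) = 4.55*1 = 4.55
Step 3: integral_2^4 1.27 dx = 1.27*(4-2) = 1.27*2 = 2.54
Step 4: integral_4^8 4.21 dx = 4.21*(8-4) = 4.21*4 = 16.84
Step 5: integral_8^9 2.72 dx = 2.72*(9-8) = 2.72*1 = 2.72
Total: 5.1 + 4.55 + 2.54 + 16.84 + 2.72 = 31.75


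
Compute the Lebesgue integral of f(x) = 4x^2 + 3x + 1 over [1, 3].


The Lebesgue integral of a Riemann-integrable function agrees with the Riemann integral.
Antiderivative F(x) = (4/3)x^3 + (3/2)x^2 + 1x
F(3) = (4/3)*3^3 + (3/2)*3^2 + 1*3
     = (4/3)*27 + (3/2)*9 + 1*3
     = 36 + 13.5 + 3
     = 52.5
F(1) = 3.833333
Integral = F(3) - F(1) = 52.5 - 3.833333 = 48.666667


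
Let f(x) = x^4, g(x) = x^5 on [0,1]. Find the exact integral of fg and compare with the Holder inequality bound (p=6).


Step 1: Exact integral of f*g = integral(x^9, 0, 1) = 1/10
     = 0.1
Step 2: Holder bound with p=6, q=1.2:
  ||f||_p = (integral x^24 dx)^(1/6) = (1/25)^(1/6) = 0.584804
  ||g||_q = (integral x^6 dx)^(1/1.2) = (1/7)^(1/1.2) = 0.197584
Step 3: Holder bound = ||f||_p * ||g||_q = 0.584804 * 0.197584 = 0.115548
Verification: 0.1 <= 0.115548 (Holder holds)


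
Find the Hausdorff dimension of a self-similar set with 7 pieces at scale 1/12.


For a self-similar set with N copies scaled by 1/r:
dim_H = log(N)/log(r) = log(7)/log(12)
= 1.94591/2.484907
= 0.783092


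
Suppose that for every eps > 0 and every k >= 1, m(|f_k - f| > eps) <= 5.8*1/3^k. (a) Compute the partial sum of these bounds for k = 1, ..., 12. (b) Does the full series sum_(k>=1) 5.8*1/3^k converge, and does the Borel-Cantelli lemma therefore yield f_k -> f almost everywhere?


Step 1: List the terms 5.8*1/3^k for k = 1 to 12:
  k=1: 1.933333
  k=2: 0.644444
  k=3: 0.214815
  k=4: 0.071605
  k=5: 0.023868
  k=6: 0.007956
  k=7: 0.002652
  k=8: 8.840116e-04
  k=9: 2.946705e-04
  k=10: 9.822351e-05
  k=11: 3.274117e-05
  k=12: 1.091372e-05
Step 2: Partial sum = 1.933333 + 0.644444 + 0.214815 + 0.071605 + 0.023868 + 0.007956 + 0.002652 + 8.840116e-04 + 2.946705e-04 + 9.822351e-05 + 3.274117e-05 + 1.091372e-05
     = 2.899995
Step 3: The full series sum_(k>=1) 5.8*1/3^k converges (geometric series with ratio 1/3 < 1; a constant multiple of a convergent series converges).
Step 4: Fix eps > 0. Since sum_k m(|f_k - f| > eps) < infinity, the Borel-Cantelli lemma gives
        m(limsup_k {|f_k - f| > eps}) = 0, i.e. for a.e. x, |f_k(x) - f(x)| <= eps for all large k.
        Applying this with eps = 1/j for j = 1, 2, ... and intersecting the countably many full-measure sets,
        for a.e. x we get limsup_k |f_k(x) - f(x)| <= 1/j for every j, hence f_k -> f almost everywhere.
Conclusion: series converges; Borel-Cantelli yields f_k -> f a.e.


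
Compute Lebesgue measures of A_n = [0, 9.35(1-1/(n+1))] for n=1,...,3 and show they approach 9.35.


By continuity of measure from below: if A_n increases to A, then m(A_n) -> m(A).
Here A = [0, 9.35], so m(A) = 9.35
Step 1: a_1 = 9.35*(1 - 1/2) = 4.675, m(A_1) = 4.675
Step 2: a_2 = 9.35*(1 - 1/3) = 6.2333, m(A_2) = 6.2333
Step 3: a_3 = 9.35*(1 - 1/4) = 7.0125, m(A_3) = 7.0125
Limit: m(A_n) -> m([0,9.35]) = 9.35


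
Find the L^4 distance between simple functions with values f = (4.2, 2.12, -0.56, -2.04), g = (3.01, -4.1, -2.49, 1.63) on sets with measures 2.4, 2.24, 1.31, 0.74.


Step 1: Compute differences f_i - g_i:
  4.2 - 3.01 = 1.19
  2.12 - -4.1 = 6.22
  -0.56 - -2.49 = 1.93
  -2.04 - 1.63 = -3.67
Step 2: Compute |diff|^4 * measure for each set:
  |1.19|^4 * 2.4 = 2.005339 * 2.4 = 4.812814
  |6.22|^4 * 2.24 = 1496.792295 * 2.24 = 3352.81474
  |1.93|^4 * 1.31 = 13.87488 * 1.31 = 18.176093
  |-3.67|^4 * 0.74 = 181.411267 * 0.74 = 134.244338
Step 3: Sum = 3510.047984
Step 4: ||f-g||_4 = (3510.047984)^(1/4) = 7.69712


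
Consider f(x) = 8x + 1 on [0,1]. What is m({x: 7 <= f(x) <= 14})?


f^(-1)([7, 14]) = {x : 7 <= 8x + 1 <= 14}
Solving: (7 - 1)/8 <= x <= (14 - 1)/8
= [0.75, 1.625]
Intersecting with [0,1]: [0.75, 1]
Measure = 1 - 0.75 = 0.25


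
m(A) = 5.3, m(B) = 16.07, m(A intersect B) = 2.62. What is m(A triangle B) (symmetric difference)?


m(A Delta B) = m(A) + m(B) - 2*m(A n B)
= 5.3 + 16.07 - 2*2.62
= 5.3 + 16.07 - 5.24
= 16.13


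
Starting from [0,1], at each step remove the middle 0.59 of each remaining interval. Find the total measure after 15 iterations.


Step 1: At each step, fraction remaining = 1 - 0.59 = 0.41
Step 2: After 15 steps, measure = (0.41)^15
Result = 1.555098e-06


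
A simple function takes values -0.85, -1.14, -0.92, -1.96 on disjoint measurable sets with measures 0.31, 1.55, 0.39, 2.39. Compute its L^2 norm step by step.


Step 1: Compute |f_i|^2 for each value:
  |-0.85|^2 = 0.7225
  |-1.14|^2 = 1.2996
  |-0.92|^2 = 0.8464
  |-1.96|^2 = 3.8416
Step 2: Multiply by measures and sum:
  0.7225 * 0.31 = 0.223975
  1.2996 * 1.55 = 2.01438
  0.8464 * 0.39 = 0.330096
  3.8416 * 2.39 = 9.181424
Sum = 0.223975 + 2.01438 + 0.330096 + 9.181424 = 11.749875
Step 3: Take the p-th root:
||f||_2 = (11.749875)^(1/2) = 3.427809


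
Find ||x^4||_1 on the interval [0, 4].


Step 1: ||f||_1 = (integral_0^4 |x^4|^1 dx)^(1/1)
     = (integral_0^4 x^4 dx)^(1/1)
Step 2: integral_0^4 x^4 dx = [x^5/(5)] from 0 to 4 = 4^5/5
     = 1024/5 = 204.8
Step 3: ||f||_1 = (204.8)^(1/1) = 204.8


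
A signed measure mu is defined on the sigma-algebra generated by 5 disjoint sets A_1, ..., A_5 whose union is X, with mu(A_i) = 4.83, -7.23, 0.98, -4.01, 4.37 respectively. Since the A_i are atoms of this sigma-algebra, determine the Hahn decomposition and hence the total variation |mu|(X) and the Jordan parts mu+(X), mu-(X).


Step 1: Every measurable set is a union of atoms (the cells / points), so a Hahn decomposition is
  obtained by grouping atoms by sign: P = union of atoms with mu > 0, N = union of the remaining atoms.
  Atoms in P (indices): 1, 3, 5;  atoms in N (indices): 2, 4
  Positive values: 4.83, 0.98, 4.37
  Negative values: -7.23, -4.01
Step 2: mu+(X) = mu(P) = sum of positive atom values = 10.18
Step 3: mu-(X) = -mu(N) = sum of |negative atom values| = 11.24
Step 4: |mu|(X) = mu+(X) + mu-(X) = 10.18 + 11.24 = 21.42


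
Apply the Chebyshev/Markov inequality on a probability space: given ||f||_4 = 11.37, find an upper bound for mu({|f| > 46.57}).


Chebyshev/Markov inequality: mu(|f| > eps) <= (||f||_p / eps)^p
Step 1: ||f||_4 / eps = 11.37 / 46.57 = 0.244149
Step 2: Raise to power p = 4:
  (0.244149)^4 = 0.003553
Step 3: Therefore mu(|f| > 46.57) <= 0.003553


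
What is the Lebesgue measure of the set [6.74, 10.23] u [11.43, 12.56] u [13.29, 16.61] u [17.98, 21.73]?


For pairwise disjoint intervals, m(union) = sum of lengths.
= (10.23 - 6.74) + (12.56 - 11.43) + (16.61 - 13.29) + (21.73 - 17.98)
= 3.49 + 1.13 + 3.32 + 3.75
= 11.69


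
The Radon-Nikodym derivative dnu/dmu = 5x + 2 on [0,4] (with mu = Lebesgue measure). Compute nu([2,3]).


nu(A) = integral_A (dnu/dmu) dmu = integral_2^3 (5x + 2) dx
Step 1: Antiderivative F(x) = (5/2)x^2 + 2x
Step 2: F(3) = (5/2)*3^2 + 2*3 = 22.5 + 6 = 28.5
Step 3: F(2) = (5/2)*2^2 + 2*2 = 10 + 4 = 14
Step 4: nu([2,3]) = F(3) - F(2) = 28.5 - 14 = 14.5


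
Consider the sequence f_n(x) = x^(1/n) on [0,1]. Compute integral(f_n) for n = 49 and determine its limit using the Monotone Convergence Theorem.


At n = 49: f_49(x) = x^(1/49).
Step 1: integral(x^(1/49), 0, 1) = [x^(1/49+1) / (1/49+1)] from 0 to 1
     = 1 / (1/49 + 1) = 1 / ((49+1)/49) = 49/(49+1)
     = 49/50 = 0.98
Step 2: As n -> infinity, f_n(x) = x^(1/n) -> 1 for x in (0,1], and f_n is increasing in n.
By MCT, lim_n integral(f_n) = integral(lim_n f_n) = integral(1, 0, 1) = 1.
Step 3: Verify convergence: 49/50 = 0.98 -> 1


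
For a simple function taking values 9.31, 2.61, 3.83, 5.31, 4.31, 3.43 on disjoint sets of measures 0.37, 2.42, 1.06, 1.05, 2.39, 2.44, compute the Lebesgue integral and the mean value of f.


Step 1: Integral = sum(value_i * measure_i)
= 9.31*0.37 + 2.61*2.42 + 3.83*1.06 + 5.31*1.05 + 4.31*2.39 + 3.43*2.44
= 3.4447 + 6.3162 + 4.0598 + 5.5755 + 10.3009 + 8.3692
= 38.0663
Step 2: Total measure of domain = 0.37 + 2.42 + 1.06 + 1.05 + 2.39 + 2.44 = 9.73
Step 3: Average value = 38.0663 / 9.73 = 3.912261


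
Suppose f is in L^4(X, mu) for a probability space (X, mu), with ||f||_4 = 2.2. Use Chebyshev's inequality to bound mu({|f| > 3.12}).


Chebyshev/Markov inequality: mu(|f| > eps) <= (||f||_p / eps)^p
Step 1: ||f||_4 / eps = 2.2 / 3.12 = 0.705128
Step 2: Raise to power p = 4:
  (0.705128)^4 = 0.247214
Step 3: Therefore mu(|f| > 3.12) <= 0.247214


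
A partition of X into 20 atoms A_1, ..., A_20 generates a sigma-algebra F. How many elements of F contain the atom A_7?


Each element of F is a union of some subset S of the 20 atoms.
The element contains A_7 iff A_7 is in S.
So we count subsets S of {A_1,...,A_20} with A_7 in S: choose freely among the other 19 atoms.
Count = 2^(20-1) = 2^19 = 524288.


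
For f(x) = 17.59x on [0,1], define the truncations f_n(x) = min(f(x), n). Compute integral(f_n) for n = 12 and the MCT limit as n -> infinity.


f(x) = 17.59x on [0,1]; f_n(x) = min(17.59x, n). At n = 12:
Step 1: f(x) reaches 12 at x = 12/17.59 = 0.682206
Step 2: integral(f_12) = integral(17.59x, 0, 0.682206) + integral(12, 0.682206, 1)
       = 17.59*0.682206^2/2 + 12*(1 - 0.682206)
       = 4.093235 + 3.81353
       = 7.906765
Step 3: As n -> infinity, f_n increases to f, so by MCT integral(f_n) -> integral(f) = 17.59/2 = 8.795.
Convergence: integral(f_12) = 7.906765 -> 8.795 as n -> infinity


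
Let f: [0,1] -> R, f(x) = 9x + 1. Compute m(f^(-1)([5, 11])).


f^(-1)([5, 11]) = {x : 5 <= 9x + 1 <= 11}
Solving: (5 - 1)/9 <= x <= (11 - 1)/9
= [0.444444, 1.111111]
Intersecting with [0,1]: [0.444444, 1]
Measure = 1 - 0.444444 = 0.555556


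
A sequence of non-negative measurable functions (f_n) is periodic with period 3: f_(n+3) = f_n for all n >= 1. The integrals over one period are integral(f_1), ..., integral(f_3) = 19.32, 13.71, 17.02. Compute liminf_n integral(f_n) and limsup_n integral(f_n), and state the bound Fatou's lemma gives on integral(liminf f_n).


The sequence (integral(f_n)) is periodic with period 3, repeating the values 19.32, 13.71, 17.02 indefinitely.
Step 1: For a periodic sequence, every tail (a_m, a_(m+1), ...) contains all 3 period values infinitely often.
Step 2: Hence inf of every tail = min of the period values = min(19.32, 13.71, 17.02) = 13.71.
        liminf_n integral(f_n) = sup over m of (inf of tail from m) = 13.71.
Step 3: Similarly sup of every tail = max of the period values = 19.32.
        limsup_n integral(f_n) = 19.32.
Step 4: Fatou's lemma: integral(liminf_n f_n) <= liminf_n integral(f_n) = 13.71.
        So the integral of the pointwise liminf is at most 13.71.


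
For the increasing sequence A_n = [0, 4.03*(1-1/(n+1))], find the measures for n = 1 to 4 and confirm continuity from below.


By continuity of measure from below: if A_n increases to A, then m(A_n) -> m(A).
Here A = [0, 4.03], so m(A) = 4.03
Step 1: a_1 = 4.03*(1 - 1/2) = 2.015, m(A_1) = 2.015
Step 2: a_2 = 4.03*(1 - 1/3) = 2.6867, m(A_2) = 2.6867
Step 3: a_3 = 4.03*(1 - 1/4) = 3.0225, m(A_3) = 3.0225
Step 4: a_4 = 4.03*(1 - 1/5) = 3.224, m(A_4) = 3.224
Limit: m(A_n) -> m([0,4.03]) = 4.03


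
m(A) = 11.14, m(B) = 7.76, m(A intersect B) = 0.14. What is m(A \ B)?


m(A \ B) = m(A) - m(A n B)
= 11.14 - 0.14
= 11


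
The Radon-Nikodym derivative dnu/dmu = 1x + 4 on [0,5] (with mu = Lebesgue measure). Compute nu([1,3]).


nu(A) = integral_A (dnu/dmu) dmu = integral_1^3 (1x + 4) dx
Step 1: Antiderivative F(x) = (1/2)x^2 + 4x
Step 2: F(3) = (1/2)*3^2 + 4*3 = 4.5 + 12 = 16.5
Step 3: F(1) = (1/2)*1^2 + 4*1 = 0.5 + 4 = 4.5
Step 4: nu([1,3]) = F(3) - F(1) = 16.5 - 4.5 = 12


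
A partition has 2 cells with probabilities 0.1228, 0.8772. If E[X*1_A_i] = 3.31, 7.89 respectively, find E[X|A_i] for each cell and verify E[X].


For each cell A_i: E[X|A_i] = E[X*1_A_i] / P(A_i)
Step 1: E[X|A_1] = 3.31 / 0.1228 = 26.954397
Step 2: E[X|A_2] = 7.89 / 0.8772 = 8.994528
Verification: E[X] = sum E[X*1_A_i] = 3.31 + 7.89 = 11.2


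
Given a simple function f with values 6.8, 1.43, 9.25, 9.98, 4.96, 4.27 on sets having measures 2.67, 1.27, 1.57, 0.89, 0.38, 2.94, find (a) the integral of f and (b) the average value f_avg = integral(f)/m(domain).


Step 1: Integral = sum(value_i * measure_i)
= 6.8*2.67 + 1.43*1.27 + 9.25*1.57 + 9.98*0.89 + 4.96*0.38 + 4.27*2.94
= 18.156 + 1.8161 + 14.5225 + 8.8822 + 1.8848 + 12.5538
= 57.8154
Step 2: Total measure of domain = 2.67 + 1.27 + 1.57 + 0.89 + 0.38 + 2.94 = 9.72
Step 3: Average value = 57.8154 / 9.72 = 5.948086


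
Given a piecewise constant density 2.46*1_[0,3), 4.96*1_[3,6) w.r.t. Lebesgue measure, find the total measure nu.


Integrate each piece of the Radon-Nikodym derivative:
Step 1: integral_0^3 2.46 dx = 2.46*(3-0) = 2.46*3 = 7.38
Step 2: integral_3^6 4.96 dx = 4.96*(6-3) = 4.96*3 = 14.88
Total: 7.38 + 14.88 = 22.26


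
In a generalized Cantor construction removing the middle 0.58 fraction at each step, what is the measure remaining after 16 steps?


Step 1: At each step, fraction remaining = 1 - 0.58 = 0.42
Step 2: After 16 steps, measure = (0.42)^16
Result = 9.375375e-07


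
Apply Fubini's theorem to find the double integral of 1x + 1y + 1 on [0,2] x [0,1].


By Fubini, integrate in x first, then y.
Step 1: Fix y, integrate over x in [0,2]:
  integral(1x + 1y + 1, x=0..2)
  = 1*(2^2 - 0^2)/2 + (1y + 1)*(2 - 0)
  = 2 + (1y + 1)*2
  = 2 + 2y + 2
  = 4 + 2y
Step 2: Integrate over y in [0,1]:
  integral(4 + 2y, y=0..1)
  = 4*1 + 2*(1^2 - 0^2)/2
  = 4 + 1
  = 5


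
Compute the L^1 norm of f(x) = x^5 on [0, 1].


Step 1: ||f||_1 = (integral_0^1 |x^5|^1 dx)^(1/1)
     = (integral_0^1 x^5 dx)^(1/1)
Step 2: integral_0^1 x^5 dx = [x^6/(6)] from 0 to 1 = 1^6/6
     = 1/6 = 0.166667
Step 3: ||f||_1 = (0.166667)^(1/1) = 0.166667


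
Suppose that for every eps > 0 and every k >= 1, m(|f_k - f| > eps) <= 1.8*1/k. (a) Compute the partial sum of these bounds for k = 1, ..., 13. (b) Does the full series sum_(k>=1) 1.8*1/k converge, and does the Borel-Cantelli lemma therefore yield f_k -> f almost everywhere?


Step 1: List the terms 1.8*1/k for k = 1 to 13:
  k=1: 1.8
  k=2: 0.9
  k=3: 0.6
  k=4: 0.45
  k=5: 0.36
  k=6: 0.3
  k=7: 0.257143
  k=8: 0.225
  k=9: 0.2
  k=10: 0.18
  k=11: 0.163636
  k=12: 0.15
  k=13: 0.138462
Step 2: Partial sum = 1.8 + 0.9 + 0.6 + 0.45 + 0.36 + 0.3 + 0.257143 + 0.225 + 0.2 + 0.18 + 0.163636 + 0.15 + 0.138462
     = 5.724241
Step 3: The full series sum_(k>=1) 1.8*1/k diverges (harmonic series, p = 1; a nonzero constant multiple of a divergent series diverges).
Step 4: The (first) Borel-Cantelli lemma requires a summable sequence of measures, so it does not apply here;
        from this bound alone no conclusion about a.e. convergence can be drawn (convergence in measure still
        gives an a.e.-convergent subsequence, but not a.e. convergence of the whole sequence).
Conclusion: series diverges; Borel-Cantelli is inconclusive about a.e. convergence of f_k.


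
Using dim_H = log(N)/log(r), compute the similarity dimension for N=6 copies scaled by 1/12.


For a self-similar set with N copies scaled by 1/r:
dim_H = log(N)/log(r) = log(6)/log(12)
= 1.791759/2.484907
= 0.721057


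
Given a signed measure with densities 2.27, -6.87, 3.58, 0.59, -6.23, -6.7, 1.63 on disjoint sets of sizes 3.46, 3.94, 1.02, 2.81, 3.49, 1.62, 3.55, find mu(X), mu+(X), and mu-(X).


Step 1: Compute signed measure on each set:
  Set 1: 2.27 * 3.46 = 7.8542
  Set 2: -6.87 * 3.94 = -27.0678
  Set 3: 3.58 * 1.02 = 3.6516
  Set 4: 0.59 * 2.81 = 1.6579
  Set 5: -6.23 * 3.49 = -21.7427
  Set 6: -6.7 * 1.62 = -10.854
  Set 7: 1.63 * 3.55 = 5.7865
Step 2: Total signed measure = (7.8542) + (-27.0678) + (3.6516) + (1.6579) + (-21.7427) + (-10.854) + (5.7865)
     = -40.7143
Step 3: Positive part mu+(X) = sum of positive contributions = 18.9502
Step 4: Negative part mu-(X) = |sum of negative contributions| = 59.6645


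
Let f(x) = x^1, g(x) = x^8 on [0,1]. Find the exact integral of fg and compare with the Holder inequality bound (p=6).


Step 1: Exact integral of f*g = integral(x^9, 0, 1) = 1/10
     = 0.1
Step 2: Holder bound with p=6, q=1.2:
  ||f||_p = (integral x^6 dx)^(1/6) = (1/7)^(1/6) = 0.72302
  ||g||_q = (integral x^9.6 dx)^(1/1.2) = (1/10.6)^(1/1.2) = 0.139823
Step 3: Holder bound = ||f||_p * ||g||_q = 0.72302 * 0.139823 = 0.101095
Verification: 0.1 <= 0.101095 (Holder holds)


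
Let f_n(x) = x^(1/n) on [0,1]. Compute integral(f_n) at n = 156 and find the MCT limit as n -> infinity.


At n = 156: f_156(x) = x^(1/156).
Step 1: integral(x^(1/156), 0, 1) = [x^(1/156+1) / (1/156+1)] from 0 to 1
     = 1 / (1/156 + 1) = 1 / ((156+1)/156) = 156/(156+1)
     = 156/157 = 0.993631
Step 2: As n -> infinity, f_n(x) = x^(1/n) -> 1 for x in (0,1], and f_n is increasing in n.
By MCT, lim_n integral(f_n) = integral(lim_n f_n) = integral(1, 0, 1) = 1.
Step 3: Verify convergence: 156/157 = 0.993631 -> 1


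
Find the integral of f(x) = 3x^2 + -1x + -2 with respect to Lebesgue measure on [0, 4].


The Lebesgue integral of a Riemann-integrable function agrees with the Riemann integral.
Antiderivative F(x) = (3/3)x^3 + (-1/2)x^2 + -2x
F(4) = (3/3)*4^3 + (-1/2)*4^2 + -2*4
     = (3/3)*64 + (-1/2)*16 + -2*4
     = 64 + -8 + -8
     = 48
F(0) = 0.0
Integral = F(4) - F(0) = 48 - 0.0 = 48


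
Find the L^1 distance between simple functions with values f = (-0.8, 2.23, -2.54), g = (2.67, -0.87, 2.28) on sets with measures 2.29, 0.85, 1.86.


Step 1: Compute differences f_i - g_i:
  -0.8 - 2.67 = -3.47
  2.23 - -0.87 = 3.1
  -2.54 - 2.28 = -4.82
Step 2: Compute |diff|^1 * measure for each set:
  |-3.47|^1 * 2.29 = 3.47 * 2.29 = 7.9463
  |3.1|^1 * 0.85 = 3.1 * 0.85 = 2.635
  |-4.82|^1 * 1.86 = 4.82 * 1.86 = 8.9652
Step 3: Sum = 19.5465
Step 4: ||f-g||_1 = (19.5465)^(1/1) = 19.5465


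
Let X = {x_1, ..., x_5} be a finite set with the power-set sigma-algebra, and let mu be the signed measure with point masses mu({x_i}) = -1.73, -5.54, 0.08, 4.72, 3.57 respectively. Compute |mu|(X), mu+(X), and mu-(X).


Step 1: Every measurable set is a union of atoms (the cells / points), so a Hahn decomposition is
  obtained by grouping atoms by sign: P = union of atoms with mu > 0, N = union of the remaining atoms.
  Atoms in P (indices): 3, 4, 5;  atoms in N (indices): 1, 2
  Positive values: 0.08, 4.72, 3.57
  Negative values: -1.73, -5.54
Step 2: mu+(X) = mu(P) = sum of positive atom values = 8.37
Step 3: mu-(X) = -mu(N) = sum of |negative atom values| = 7.27
Step 4: |mu|(X) = mu+(X) + mu-(X) = 8.37 + 7.27 = 15.64


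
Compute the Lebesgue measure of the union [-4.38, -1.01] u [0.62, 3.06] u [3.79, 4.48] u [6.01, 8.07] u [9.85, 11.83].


For pairwise disjoint intervals, m(union) = sum of lengths.
= (-1.01 - -4.38) + (3.06 - 0.62) + (4.48 - 3.79) + (8.07 - 6.01) + (11.83 - 9.85)
= 3.37 + 2.44 + 0.69 + 2.06 + 1.98
= 10.54


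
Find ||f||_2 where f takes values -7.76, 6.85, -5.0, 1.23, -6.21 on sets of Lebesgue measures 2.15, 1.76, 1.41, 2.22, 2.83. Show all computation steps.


Step 1: Compute |f_i|^2 for each value:
  |-7.76|^2 = 60.2176
  |6.85|^2 = 46.9225
  |-5.0|^2 = 25
  |1.23|^2 = 1.5129
  |-6.21|^2 = 38.5641
Step 2: Multiply by measures and sum:
  60.2176 * 2.15 = 129.46784
  46.9225 * 1.76 = 82.5836
  25 * 1.41 = 35.25
  1.5129 * 2.22 = 3.358638
  38.5641 * 2.83 = 109.136403
Sum = 129.46784 + 82.5836 + 35.25 + 3.358638 + 109.136403 = 359.796481
Step 3: Take the p-th root:
||f||_2 = (359.796481)^(1/2) = 18.968302


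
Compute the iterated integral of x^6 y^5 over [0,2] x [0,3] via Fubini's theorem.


By Fubini's theorem, the double integral factors as a product of single integrals:
Step 1: integral_0^2 x^6 dx = [x^7/7] from 0 to 2
     = 2^7/7 = 18.285714
Step 2: integral_0^3 y^5 dy = [y^6/6] from 0 to 3
     = 3^6/6 = 121.5
Step 3: Double integral = 18.285714 * 121.5 = 2221.714286


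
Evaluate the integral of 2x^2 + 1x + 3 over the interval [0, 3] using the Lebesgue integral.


The Lebesgue integral of a Riemann-integrable function agrees with the Riemann integral.
Antiderivative F(x) = (2/3)x^3 + (1/2)x^2 + 3x
F(3) = (2/3)*3^3 + (1/2)*3^2 + 3*3
     = (2/3)*27 + (1/2)*9 + 3*3
     = 18 + 4.5 + 9
     = 31.5
F(0) = 0.0
Integral = F(3) - F(0) = 31.5 - 0.0 = 31.5


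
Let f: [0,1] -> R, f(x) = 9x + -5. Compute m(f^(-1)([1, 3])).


f^(-1)([1, 3]) = {x : 1 <= 9x + -5 <= 3}
Solving: (1 - -5)/9 <= x <= (3 - -5)/9
= [0.666667, 0.888889]
Intersecting with [0,1]: [0.666667, 0.888889]
Measure = 0.888889 - 0.666667 = 0.222222


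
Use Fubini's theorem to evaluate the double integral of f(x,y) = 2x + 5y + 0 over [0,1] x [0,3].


By Fubini, integrate in x first, then y.
Step 1: Fix y, integrate over x in [0,1]:
  integral(2x + 5y + 0, x=0..1)
  = 2*(1^2 - 0^2)/2 + (5y + 0)*(1 - 0)
  = 1 + (5y + 0)*1
  = 1 + 5y + 0
  = 1 + 5y
Step 2: Integrate over y in [0,3]:
  integral(1 + 5y, y=0..3)
  = 1*3 + 5*(3^2 - 0^2)/2
  = 3 + 22.5
  = 25.5


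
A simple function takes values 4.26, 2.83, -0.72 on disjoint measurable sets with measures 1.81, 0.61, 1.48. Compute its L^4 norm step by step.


Step 1: Compute |f_i|^4 for each value:
  |4.26|^4 = 329.335386
  |2.83|^4 = 64.142479
  |-0.72|^4 = 0.268739
Step 2: Multiply by measures and sum:
  329.335386 * 1.81 = 596.097048
  64.142479 * 0.61 = 39.126912
  0.268739 * 1.48 = 0.397733
Sum = 596.097048 + 39.126912 + 0.397733 = 635.621694
Step 3: Take the p-th root:
||f||_4 = (635.621694)^(1/4) = 5.021109


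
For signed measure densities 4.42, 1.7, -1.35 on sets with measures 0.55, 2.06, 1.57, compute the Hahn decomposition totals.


Step 1: Compute signed measure on each set:
  Set 1: 4.42 * 0.55 = 2.431
  Set 2: 1.7 * 2.06 = 3.502
  Set 3: -1.35 * 1.57 = -2.1195
Step 2: Total signed measure = (2.431) + (3.502) + (-2.1195)
     = 3.8135
Step 3: Positive part mu+(X) = sum of positive contributions = 5.933
Step 4: Negative part mu-(X) = |sum of negative contributions| = 2.1195


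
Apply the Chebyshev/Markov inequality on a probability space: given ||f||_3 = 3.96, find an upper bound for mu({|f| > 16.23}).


Chebyshev/Markov inequality: mu(|f| > eps) <= (||f||_p / eps)^p
Step 1: ||f||_3 / eps = 3.96 / 16.23 = 0.243993
Step 2: Raise to power p = 3:
  (0.243993)^3 = 0.014525
Step 3: Therefore mu(|f| > 16.23) <= 0.014525


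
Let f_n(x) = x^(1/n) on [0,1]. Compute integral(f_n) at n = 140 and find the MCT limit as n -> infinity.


At n = 140: f_140(x) = x^(1/140).
Step 1: integral(x^(1/140), 0, 1) = [x^(1/140+1) / (1/140+1)] from 0 to 1
     = 1 / (1/140 + 1) = 1 / ((140+1)/140) = 140/(140+1)
     = 140/141 = 0.992908
Step 2: As n -> infinity, f_n(x) = x^(1/n) -> 1 for x in (0,1], and f_n is increasing in n.
By MCT, lim_n integral(f_n) = integral(lim_n f_n) = integral(1, 0, 1) = 1.
Step 3: Verify convergence: 140/141 = 0.992908 -> 1


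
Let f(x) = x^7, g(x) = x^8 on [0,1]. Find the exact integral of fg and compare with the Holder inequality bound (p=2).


Step 1: Exact integral of f*g = integral(x^15, 0, 1) = 1/16
     = 0.0625
Step 2: Holder bound with p=2, q=2:
  ||f||_p = (integral x^14 dx)^(1/2) = (1/15)^(1/2) = 0.258199
  ||g||_q = (integral x^16 dx)^(1/2) = (1/17)^(1/2) = 0.242536
Step 3: Holder bound = ||f||_p * ||g||_q = 0.258199 * 0.242536 = 0.062622
Verification: 0.0625 <= 0.062622 (Holder holds)


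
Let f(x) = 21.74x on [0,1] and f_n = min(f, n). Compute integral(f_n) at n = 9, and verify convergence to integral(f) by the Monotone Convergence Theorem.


f(x) = 21.74x on [0,1]; f_n(x) = min(21.74x, n). At n = 9:
Step 1: f(x) reaches 9 at x = 9/21.74 = 0.413983
Step 2: integral(f_9) = integral(21.74x, 0, 0.413983) + integral(9, 0.413983, 1)
       = 21.74*0.413983^2/2 + 9*(1 - 0.413983)
       = 1.862925 + 5.274149
       = 7.137075
Step 3: As n -> infinity, f_n increases to f, so by MCT integral(f_n) -> integral(f) = 21.74/2 = 10.87.
Convergence: integral(f_9) = 7.137075 -> 10.87 as n -> infinity


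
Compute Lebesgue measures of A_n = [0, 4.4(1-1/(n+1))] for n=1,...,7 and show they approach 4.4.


By continuity of measure from below: if A_n increases to A, then m(A_n) -> m(A).
Here A = [0, 4.4], so m(A) = 4.4
Step 1: a_1 = 4.4*(1 - 1/2) = 2.2, m(A_1) = 2.2
Step 2: a_2 = 4.4*(1 - 1/3) = 2.9333, m(A_2) = 2.9333
Step 3: a_3 = 4.4*(1 - 1/4) = 3.3, m(A_3) = 3.3
Step 4: a_4 = 4.4*(1 - 1/5) = 3.52, m(A_4) = 3.52
Step 5: a_5 = 4.4*(1 - 1/6) = 3.6667, m(A_5) = 3.6667
Step 6: a_6 = 4.4*(1 - 1/7) = 3.7714, m(A_6) = 3.7714
Step 7: a_7 = 4.4*(1 - 1/8) = 3.85, m(A_7) = 3.85
Limit: m(A_n) -> m([0,4.4]) = 4.4


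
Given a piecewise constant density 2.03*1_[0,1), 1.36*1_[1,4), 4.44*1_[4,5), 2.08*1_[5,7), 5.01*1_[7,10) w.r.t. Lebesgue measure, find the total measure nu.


Integrate each piece of the Radon-Nikodym derivative:
Step 1: integral_0^1 2.03 dx = 2.03*(1-0) = 2.03*1 = 2.03
Step 2: integral_1^4 1.36 dx = 1.36*(4-1) = 1.36*3 = 4.08
Step 3: integral_4^5 4.44 dx = 4.44*(5-4) = 4.44*1 = 4.44
Step 4: integral_5^7 2.08 dx = 2.08*(7-5) = 2.08*2 = 4.16
Step 5: integral_7^10 5.01 dx = 5.01*(10-7) = 5.01*3 = 15.03
Total: 2.03 + 4.08 + 4.44 + 4.16 + 15.03 = 29.74


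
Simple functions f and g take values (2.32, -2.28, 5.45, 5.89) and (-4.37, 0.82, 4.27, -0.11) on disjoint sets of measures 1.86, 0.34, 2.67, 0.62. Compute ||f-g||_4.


Step 1: Compute differences f_i - g_i:
  2.32 - -4.37 = 6.69
  -2.28 - 0.82 = -3.1
  5.45 - 4.27 = 1.18
  5.89 - -0.11 = 6
Step 2: Compute |diff|^4 * measure for each set:
  |6.69|^4 * 1.86 = 2003.108487 * 1.86 = 3725.781786
  |-3.1|^4 * 0.34 = 92.3521 * 0.34 = 31.399714
  |1.18|^4 * 2.67 = 1.938778 * 2.67 = 5.176537
  |6|^4 * 0.62 = 1296 * 0.62 = 803.52
Step 3: Sum = 4565.878037
Step 4: ||f-g||_4 = (4565.878037)^(1/4) = 8.220175


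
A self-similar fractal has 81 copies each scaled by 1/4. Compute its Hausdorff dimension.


For a self-similar set with N copies scaled by 1/r:
dim_H = log(N)/log(r) = log(81)/log(4)
= 4.394449/1.386294
= 3.169925


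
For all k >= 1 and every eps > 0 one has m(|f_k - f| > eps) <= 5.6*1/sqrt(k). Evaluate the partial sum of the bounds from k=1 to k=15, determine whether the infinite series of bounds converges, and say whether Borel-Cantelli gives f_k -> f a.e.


Step 1: List the terms 5.6*1/sqrt(k) for k = 1 to 15:
  k=1: 5.6
  k=2: 3.959798
  k=3: 3.233162
  k=4: 2.8
  k=5: 2.504396
  k=6: 2.28619
  k=7: 2.116601
  k=8: 1.979899
  k=9: 1.866667
  k=10: 1.770875
  k=11: 1.688464
  k=12: 1.616581
  k=13: 1.553161
  k=14: 1.496663
  k=15: 1.445914
Step 2: Partial sum = 5.6 + 3.959798 + 3.233162 + 2.8 + 2.504396 + 2.28619 + 2.116601 + 1.979899 + 1.866667 + 1.770875 + 1.688464 + 1.616581 + 1.553161 + 1.496663 + 1.445914
     = 35.91837
Step 3: The full series sum_(k>=1) 5.6*1/sqrt(k) diverges (p-series with p = 1/2 <= 1; a nonzero constant multiple of a divergent series diverges).
Step 4: The (first) Borel-Cantelli lemma requires a summable sequence of measures, so it does not apply here;
        from this bound alone no conclusion about a.e. convergence can be drawn (convergence in measure still
        gives an a.e.-convergent subsequence, but not a.e. convergence of the whole sequence).
Conclusion: series diverges; Borel-Cantelli is inconclusive about a.e. convergence of f_k.


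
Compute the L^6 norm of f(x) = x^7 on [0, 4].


Step 1: ||f||_6 = (integral_0^4 |x^7|^6 dx)^(1/6)
     = (integral_0^4 x^42 dx)^(1/6)
Step 2: integral_0^4 x^42 dx = [x^43/(43)] from 0 to 4 = 4^43/43
     = 77371252455336267181195264/43 = 1.799331e+24
Step 3: ||f||_6 = (1.799331e+24)^(1/6) = 11028.552847


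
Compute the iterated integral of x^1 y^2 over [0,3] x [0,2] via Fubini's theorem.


By Fubini's theorem, the double integral factors as a product of single integrals:
Step 1: integral_0^3 x^1 dx = [x^2/2] from 0 to 3
     = 3^2/2 = 4.5
Step 2: integral_0^2 y^2 dy = [y^3/3] from 0 to 2
     = 2^3/3 = 2.666667
Step 3: Double integral = 4.5 * 2.666667 = 12


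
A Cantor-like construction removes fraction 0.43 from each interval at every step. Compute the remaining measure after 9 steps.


Step 1: At each step, fraction remaining = 1 - 0.43 = 0.57
Step 2: After 9 steps, measure = (0.57)^9
Result = 0.006351


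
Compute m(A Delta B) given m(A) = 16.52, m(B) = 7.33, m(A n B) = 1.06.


m(A Delta B) = m(A) + m(B) - 2*m(A n B)
= 16.52 + 7.33 - 2*1.06
= 16.52 + 7.33 - 2.12
= 21.73


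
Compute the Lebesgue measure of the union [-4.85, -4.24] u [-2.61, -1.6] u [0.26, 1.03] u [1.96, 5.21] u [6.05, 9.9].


For pairwise disjoint intervals, m(union) = sum of lengths.
= (-4.24 - -4.85) + (-1.6 - -2.61) + (1.03 - 0.26) + (5.21 - 1.96) + (9.9 - 6.05)
= 0.61 + 1.01 + 0.77 + 3.25 + 3.85
= 9.49


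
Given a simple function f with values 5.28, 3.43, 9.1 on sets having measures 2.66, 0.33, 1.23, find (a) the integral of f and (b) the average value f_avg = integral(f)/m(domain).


Step 1: Integral = sum(value_i * measure_i)
= 5.28*2.66 + 3.43*0.33 + 9.1*1.23
= 14.0448 + 1.1319 + 11.193
= 26.3697
Step 2: Total measure of domain = 2.66 + 0.33 + 1.23 = 4.22
Step 3: Average value = 26.3697 / 4.22 = 6.248744


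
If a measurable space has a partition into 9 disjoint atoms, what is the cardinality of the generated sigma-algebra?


Each element of the sigma-algebra is a union of some subset of the 9 atoms.
The number of such subsets is 2^9 = 512.


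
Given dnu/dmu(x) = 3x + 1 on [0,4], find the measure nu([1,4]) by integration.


nu(A) = integral_A (dnu/dmu) dmu = integral_1^4 (3x + 1) dx
Step 1: Antiderivative F(x) = (3/2)x^2 + 1x
Step 2: F(4) = (3/2)*4^2 + 1*4 = 24 + 4 = 28
Step 3: F(1) = (3/2)*1^2 + 1*1 = 1.5 + 1 = 2.5
Step 4: nu([1,4]) = F(4) - F(1) = 28 - 2.5 = 25.5


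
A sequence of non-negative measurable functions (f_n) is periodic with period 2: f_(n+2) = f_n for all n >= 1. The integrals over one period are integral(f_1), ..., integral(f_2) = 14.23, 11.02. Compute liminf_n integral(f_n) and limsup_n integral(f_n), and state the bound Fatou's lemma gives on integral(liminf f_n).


The sequence (integral(f_n)) is periodic with period 2, repeating the values 14.23, 11.02 indefinitely.
Step 1: For a periodic sequence, every tail (a_m, a_(m+1), ...) contains all 2 period values infinitely often.
Step 2: Hence inf of every tail = min of the period values = min(14.23, 11.02) = 11.02.
        liminf_n integral(f_n) = sup over m of (inf of tail from m) = 11.02.
Step 3: Similarly sup of every tail = max of the period values = 14.23.
        limsup_n integral(f_n) = 14.23.
Step 4: Fatou's lemma: integral(liminf_n f_n) <= liminf_n integral(f_n) = 11.02.
        So the integral of the pointwise liminf is at most 11.02.


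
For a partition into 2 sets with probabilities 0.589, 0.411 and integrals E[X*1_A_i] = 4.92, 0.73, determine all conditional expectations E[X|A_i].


For each cell A_i: E[X|A_i] = E[X*1_A_i] / P(A_i)
Step 1: E[X|A_1] = 4.92 / 0.589 = 8.353141
Step 2: E[X|A_2] = 0.73 / 0.411 = 1.776156
Verification: E[X] = sum E[X*1_A_i] = 4.92 + 0.73 = 5.65


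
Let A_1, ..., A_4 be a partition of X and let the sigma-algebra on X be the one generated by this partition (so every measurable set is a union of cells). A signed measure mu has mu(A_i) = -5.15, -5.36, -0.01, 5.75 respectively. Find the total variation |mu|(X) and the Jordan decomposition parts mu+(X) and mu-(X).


Step 1: Every measurable set is a union of atoms (the cells / points), so a Hahn decomposition is
  obtained by grouping atoms by sign: P = union of atoms with mu > 0, N = union of the remaining atoms.
  Atoms in P (indices): 4;  atoms in N (indices): 1, 2, 3
  Positive values: 5.75
  Negative values: -5.15, -5.36, -0.01
Step 2: mu+(X) = mu(P) = sum of positive atom values = 5.75
Step 3: mu-(X) = -mu(N) = sum of |negative atom values| = 10.52
Step 4: |mu|(X) = mu+(X) + mu-(X) = 5.75 + 10.52 = 16.27
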